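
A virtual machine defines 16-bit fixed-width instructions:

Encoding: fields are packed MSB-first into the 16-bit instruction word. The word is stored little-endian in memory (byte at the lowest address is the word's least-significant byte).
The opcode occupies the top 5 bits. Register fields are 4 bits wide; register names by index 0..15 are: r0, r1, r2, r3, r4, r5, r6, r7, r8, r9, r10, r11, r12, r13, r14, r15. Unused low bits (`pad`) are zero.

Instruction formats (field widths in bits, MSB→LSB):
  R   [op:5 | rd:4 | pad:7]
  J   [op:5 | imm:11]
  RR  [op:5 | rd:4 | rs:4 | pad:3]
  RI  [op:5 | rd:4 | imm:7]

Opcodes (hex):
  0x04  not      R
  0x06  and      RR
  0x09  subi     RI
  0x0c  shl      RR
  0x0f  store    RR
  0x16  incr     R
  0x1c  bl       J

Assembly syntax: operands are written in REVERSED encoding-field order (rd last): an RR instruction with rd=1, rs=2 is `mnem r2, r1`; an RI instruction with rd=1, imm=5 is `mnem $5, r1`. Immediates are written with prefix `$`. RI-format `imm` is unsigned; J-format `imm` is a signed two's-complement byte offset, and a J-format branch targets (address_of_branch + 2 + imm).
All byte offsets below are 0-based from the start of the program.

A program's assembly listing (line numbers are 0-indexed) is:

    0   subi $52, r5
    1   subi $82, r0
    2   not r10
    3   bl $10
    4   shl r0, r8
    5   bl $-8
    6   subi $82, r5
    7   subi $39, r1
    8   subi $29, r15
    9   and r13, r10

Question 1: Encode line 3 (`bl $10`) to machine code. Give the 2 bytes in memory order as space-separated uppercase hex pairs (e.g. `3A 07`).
0A E0

L3: bl op=0x1c:5|imm=10:11 ⇒ 0xe00a ⇒ little 0a e0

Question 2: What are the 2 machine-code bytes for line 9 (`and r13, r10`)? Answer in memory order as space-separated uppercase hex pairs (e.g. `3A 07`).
9. and fields op=0x6:5|rd=10:4|rs=13:4|pad=0:3 → word 3568h → 68 35

68 35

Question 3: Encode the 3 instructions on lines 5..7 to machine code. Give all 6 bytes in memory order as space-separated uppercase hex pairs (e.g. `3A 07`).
L5: bl op=0x1c:5|imm=-8:11 ⇒ 0xe7f8 ⇒ little f8 e7
L6: subi op=0x9:5|rd=5:4|imm=82:7 ⇒ 0x4ad2 ⇒ little d2 4a
L7: subi op=0x9:5|rd=1:4|imm=39:7 ⇒ 0x48a7 ⇒ little a7 48

F8 E7 D2 4A A7 48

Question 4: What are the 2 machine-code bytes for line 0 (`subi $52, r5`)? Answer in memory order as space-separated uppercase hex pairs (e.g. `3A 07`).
B4 4A

line 0 (subi): pack op=0x9:5|rd=5:4|imm=52:7 = 0x4ab4; little→ b4 4a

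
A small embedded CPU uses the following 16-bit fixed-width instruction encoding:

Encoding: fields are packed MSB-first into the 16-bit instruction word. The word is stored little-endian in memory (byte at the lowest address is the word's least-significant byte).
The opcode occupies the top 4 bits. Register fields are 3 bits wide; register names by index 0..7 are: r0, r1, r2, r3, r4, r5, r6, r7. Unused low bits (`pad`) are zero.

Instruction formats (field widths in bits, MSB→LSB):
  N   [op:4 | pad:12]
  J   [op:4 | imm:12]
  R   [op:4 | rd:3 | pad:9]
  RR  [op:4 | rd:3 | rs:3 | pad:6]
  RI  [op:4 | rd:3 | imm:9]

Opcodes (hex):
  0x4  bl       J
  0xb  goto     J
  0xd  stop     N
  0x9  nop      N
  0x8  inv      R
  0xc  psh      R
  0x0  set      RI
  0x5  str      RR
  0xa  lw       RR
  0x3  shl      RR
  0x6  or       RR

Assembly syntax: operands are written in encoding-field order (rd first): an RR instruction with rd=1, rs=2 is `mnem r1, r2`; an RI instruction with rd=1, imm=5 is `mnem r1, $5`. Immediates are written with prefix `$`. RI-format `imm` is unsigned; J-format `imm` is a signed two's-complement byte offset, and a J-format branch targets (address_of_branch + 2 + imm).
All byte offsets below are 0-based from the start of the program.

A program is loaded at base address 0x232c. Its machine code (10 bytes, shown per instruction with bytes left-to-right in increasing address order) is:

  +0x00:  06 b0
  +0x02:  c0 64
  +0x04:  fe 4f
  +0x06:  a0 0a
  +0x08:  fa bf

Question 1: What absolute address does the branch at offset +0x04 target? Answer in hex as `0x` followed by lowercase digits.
0x2330

+0x04: fe 4f ⇒ word 0x4ffe (little)
  opcode bits[15:12]=0x4: bl/J
  [11:0] imm=4094 (s12→-2) = $-2
  target = base 0x232c + off 0x04 + 2 + imm -2 = 0x2330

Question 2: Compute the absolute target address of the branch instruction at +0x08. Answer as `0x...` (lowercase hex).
0x2330

@+08  little-endian(fa bf) = 0xbffa
  op=0xbffa>>12=0xb ⇒ goto (J)
  imm: (w>>0)&0xfff=0xffa (s12→-6) → $-6
  target = base 0x232c + off 0x08 + 2 + imm -6 = 0x2330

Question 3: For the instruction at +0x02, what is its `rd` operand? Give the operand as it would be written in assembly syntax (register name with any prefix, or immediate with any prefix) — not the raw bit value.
off 0x02: read c0 64 as little → 0x64c0
  op=0x64c0>>12=0x6 ⇒ or (RR)
  rd@[11:9]=0x2 ⇒ r2
  rs@[8:6]=0x3 ⇒ r3

r2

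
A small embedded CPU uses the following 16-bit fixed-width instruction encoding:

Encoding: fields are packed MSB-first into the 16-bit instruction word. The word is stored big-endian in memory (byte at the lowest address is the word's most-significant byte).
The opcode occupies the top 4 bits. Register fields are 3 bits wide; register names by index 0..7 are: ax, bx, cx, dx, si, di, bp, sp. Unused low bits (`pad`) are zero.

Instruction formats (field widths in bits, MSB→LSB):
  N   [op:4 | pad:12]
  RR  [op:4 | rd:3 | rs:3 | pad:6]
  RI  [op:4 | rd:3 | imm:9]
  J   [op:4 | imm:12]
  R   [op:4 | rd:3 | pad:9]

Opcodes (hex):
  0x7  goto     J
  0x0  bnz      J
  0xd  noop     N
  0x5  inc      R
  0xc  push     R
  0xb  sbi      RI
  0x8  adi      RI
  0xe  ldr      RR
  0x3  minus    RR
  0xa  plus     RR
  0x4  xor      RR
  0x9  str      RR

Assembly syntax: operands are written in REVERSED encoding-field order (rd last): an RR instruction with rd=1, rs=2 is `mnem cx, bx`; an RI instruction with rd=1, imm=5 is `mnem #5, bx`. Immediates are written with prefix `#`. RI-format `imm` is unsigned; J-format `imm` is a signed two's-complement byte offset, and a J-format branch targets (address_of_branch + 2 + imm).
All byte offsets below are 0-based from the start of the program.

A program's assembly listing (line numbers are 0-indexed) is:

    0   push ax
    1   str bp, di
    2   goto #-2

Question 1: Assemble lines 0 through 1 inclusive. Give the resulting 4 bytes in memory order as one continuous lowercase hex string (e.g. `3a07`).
line 0 (push): pack op=0xc:4|rd=0:3|pad=0:9 = 0xc000; big→ c0 00
line 1 (str): pack op=0x9:4|rd=5:3|rs=6:3|pad=0:6 = 0x9b80; big→ 9b 80

c0009b80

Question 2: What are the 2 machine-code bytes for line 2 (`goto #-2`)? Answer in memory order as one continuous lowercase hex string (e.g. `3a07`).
2. goto fields op=0x7:4|imm=-2:12 → word 7ffeh → 7f fe

7ffe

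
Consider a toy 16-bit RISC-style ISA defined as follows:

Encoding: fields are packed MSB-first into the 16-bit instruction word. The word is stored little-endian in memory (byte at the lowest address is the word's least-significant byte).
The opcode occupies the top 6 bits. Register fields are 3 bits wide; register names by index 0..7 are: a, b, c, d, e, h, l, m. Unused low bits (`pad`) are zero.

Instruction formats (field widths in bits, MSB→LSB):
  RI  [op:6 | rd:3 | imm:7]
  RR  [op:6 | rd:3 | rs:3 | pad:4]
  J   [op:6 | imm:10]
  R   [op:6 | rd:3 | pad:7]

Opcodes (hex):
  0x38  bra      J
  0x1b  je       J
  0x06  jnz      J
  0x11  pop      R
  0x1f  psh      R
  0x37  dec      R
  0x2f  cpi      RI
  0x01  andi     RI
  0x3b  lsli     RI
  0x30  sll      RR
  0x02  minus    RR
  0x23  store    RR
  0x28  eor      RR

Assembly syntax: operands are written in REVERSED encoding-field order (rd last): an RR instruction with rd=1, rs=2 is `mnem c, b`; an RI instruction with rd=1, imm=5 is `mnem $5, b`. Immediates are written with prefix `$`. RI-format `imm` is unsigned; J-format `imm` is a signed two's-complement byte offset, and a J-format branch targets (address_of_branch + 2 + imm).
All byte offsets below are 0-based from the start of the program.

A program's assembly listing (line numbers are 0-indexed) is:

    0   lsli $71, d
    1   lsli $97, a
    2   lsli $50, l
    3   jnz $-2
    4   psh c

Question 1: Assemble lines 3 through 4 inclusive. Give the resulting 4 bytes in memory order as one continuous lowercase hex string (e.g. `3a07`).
fe1b007d

3. jnz fields op=0x6:6|imm=-2:10 → word 1bfeh → fe 1b
4. psh fields op=0x1f:6|rd=2:3|pad=0:7 → word 7d00h → 00 7d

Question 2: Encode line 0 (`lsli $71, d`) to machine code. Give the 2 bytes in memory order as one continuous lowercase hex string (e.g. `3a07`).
0. lsli fields op=0x3b:6|rd=3:3|imm=71:7 → word edc7h → c7 ed

c7ed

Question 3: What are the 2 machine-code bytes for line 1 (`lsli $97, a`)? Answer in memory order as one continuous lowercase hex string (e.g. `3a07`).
61ec

line 1 (lsli): pack op=0x3b:6|rd=0:3|imm=97:7 = 0xec61; little→ 61 ec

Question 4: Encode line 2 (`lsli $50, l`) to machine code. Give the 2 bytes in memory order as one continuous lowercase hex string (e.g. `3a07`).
line 2 (lsli): pack op=0x3b:6|rd=6:3|imm=50:7 = 0xef32; little→ 32 ef

32ef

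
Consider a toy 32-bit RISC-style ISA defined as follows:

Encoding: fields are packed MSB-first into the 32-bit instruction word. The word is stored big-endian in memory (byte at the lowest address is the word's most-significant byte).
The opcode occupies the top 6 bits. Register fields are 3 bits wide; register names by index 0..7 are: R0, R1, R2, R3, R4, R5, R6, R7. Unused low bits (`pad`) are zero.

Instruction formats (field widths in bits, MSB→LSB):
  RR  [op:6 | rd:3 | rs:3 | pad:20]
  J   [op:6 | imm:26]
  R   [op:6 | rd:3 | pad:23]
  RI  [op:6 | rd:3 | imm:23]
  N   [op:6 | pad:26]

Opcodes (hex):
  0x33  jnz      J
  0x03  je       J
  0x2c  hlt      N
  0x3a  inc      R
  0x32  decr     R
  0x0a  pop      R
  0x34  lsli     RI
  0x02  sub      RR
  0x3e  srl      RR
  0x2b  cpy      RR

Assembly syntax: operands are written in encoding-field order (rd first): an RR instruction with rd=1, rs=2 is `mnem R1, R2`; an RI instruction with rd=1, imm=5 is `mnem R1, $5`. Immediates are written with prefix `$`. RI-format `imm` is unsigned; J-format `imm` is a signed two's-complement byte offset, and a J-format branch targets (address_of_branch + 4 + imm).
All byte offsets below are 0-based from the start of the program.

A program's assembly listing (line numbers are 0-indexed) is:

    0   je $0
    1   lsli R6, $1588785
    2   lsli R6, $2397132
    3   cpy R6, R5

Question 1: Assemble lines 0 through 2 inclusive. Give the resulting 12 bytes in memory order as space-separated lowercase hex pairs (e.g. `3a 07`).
line 0 (je): pack op=0x3:6|imm=0:26 = 0x0c000000; big→ 0c 00 00 00
line 1 (lsli): pack op=0x34:6|rd=6:3|imm=1588785:23 = 0xd3183e31; big→ d3 18 3e 31
line 2 (lsli): pack op=0x34:6|rd=6:3|imm=2397132:23 = 0xd32493cc; big→ d3 24 93 cc

0c 00 00 00 d3 18 3e 31 d3 24 93 cc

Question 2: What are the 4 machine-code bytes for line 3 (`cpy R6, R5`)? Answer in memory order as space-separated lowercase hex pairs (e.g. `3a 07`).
af 50 00 00

L3: cpy op=0x2b:6|rd=6:3|rs=5:3|pad=0:20 ⇒ 0xaf500000 ⇒ big af 50 00 00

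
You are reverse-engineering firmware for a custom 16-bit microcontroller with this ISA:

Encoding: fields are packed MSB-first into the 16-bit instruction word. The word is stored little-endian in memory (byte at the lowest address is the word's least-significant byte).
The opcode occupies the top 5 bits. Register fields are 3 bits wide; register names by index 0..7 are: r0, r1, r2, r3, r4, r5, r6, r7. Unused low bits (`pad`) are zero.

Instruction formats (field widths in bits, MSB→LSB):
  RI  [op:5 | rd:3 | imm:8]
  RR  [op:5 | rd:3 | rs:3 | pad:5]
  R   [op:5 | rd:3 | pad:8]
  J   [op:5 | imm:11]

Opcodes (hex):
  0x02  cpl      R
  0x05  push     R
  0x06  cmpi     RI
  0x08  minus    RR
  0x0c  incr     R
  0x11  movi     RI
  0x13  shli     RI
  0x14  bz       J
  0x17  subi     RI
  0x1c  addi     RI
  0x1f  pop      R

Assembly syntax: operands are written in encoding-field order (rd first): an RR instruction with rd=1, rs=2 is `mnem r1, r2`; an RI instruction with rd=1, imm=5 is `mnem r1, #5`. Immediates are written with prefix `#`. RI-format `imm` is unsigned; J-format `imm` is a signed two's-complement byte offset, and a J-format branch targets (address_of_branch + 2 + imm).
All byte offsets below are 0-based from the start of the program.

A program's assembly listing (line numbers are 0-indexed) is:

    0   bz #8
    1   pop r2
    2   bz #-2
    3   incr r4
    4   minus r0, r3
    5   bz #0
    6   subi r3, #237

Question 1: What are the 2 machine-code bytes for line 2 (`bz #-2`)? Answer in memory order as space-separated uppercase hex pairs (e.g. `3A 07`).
FE A7

line 2 (bz): pack op=0x14:5|imm=-2:11 = 0xa7fe; little→ fe a7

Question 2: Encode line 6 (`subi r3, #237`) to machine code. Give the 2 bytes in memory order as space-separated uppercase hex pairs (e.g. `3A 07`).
ED BB

6. subi fields op=0x17:5|rd=3:3|imm=237:8 → word bbedh → ed bb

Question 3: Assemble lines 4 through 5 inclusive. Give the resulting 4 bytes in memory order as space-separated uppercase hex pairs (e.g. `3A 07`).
L4: minus op=0x8:5|rd=0:3|rs=3:3|pad=0:5 ⇒ 0x4060 ⇒ little 60 40
L5: bz op=0x14:5|imm=0:11 ⇒ 0xa000 ⇒ little 00 a0

60 40 00 A0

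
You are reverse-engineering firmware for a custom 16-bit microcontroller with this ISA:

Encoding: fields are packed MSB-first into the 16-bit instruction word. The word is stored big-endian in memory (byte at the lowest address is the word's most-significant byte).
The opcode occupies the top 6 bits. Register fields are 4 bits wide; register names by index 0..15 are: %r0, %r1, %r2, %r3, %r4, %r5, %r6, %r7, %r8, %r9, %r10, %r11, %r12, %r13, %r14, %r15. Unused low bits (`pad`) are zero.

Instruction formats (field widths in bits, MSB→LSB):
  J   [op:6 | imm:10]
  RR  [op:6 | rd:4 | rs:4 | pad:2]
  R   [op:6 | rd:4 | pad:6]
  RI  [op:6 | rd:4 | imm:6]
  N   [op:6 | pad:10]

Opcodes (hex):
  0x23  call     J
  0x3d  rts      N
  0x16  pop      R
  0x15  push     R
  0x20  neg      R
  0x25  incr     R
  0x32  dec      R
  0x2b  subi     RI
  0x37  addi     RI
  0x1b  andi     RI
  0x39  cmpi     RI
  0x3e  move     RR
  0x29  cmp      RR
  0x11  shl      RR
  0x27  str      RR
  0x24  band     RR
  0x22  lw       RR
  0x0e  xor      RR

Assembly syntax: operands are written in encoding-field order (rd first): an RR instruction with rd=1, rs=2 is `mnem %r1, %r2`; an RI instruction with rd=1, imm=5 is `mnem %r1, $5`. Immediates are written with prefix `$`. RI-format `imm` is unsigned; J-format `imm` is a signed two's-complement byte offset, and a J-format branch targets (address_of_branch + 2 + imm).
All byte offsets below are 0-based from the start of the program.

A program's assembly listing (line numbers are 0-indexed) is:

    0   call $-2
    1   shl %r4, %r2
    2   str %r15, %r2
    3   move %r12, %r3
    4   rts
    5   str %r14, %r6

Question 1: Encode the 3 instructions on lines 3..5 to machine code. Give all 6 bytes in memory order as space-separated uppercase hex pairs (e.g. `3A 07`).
3. move fields op=0x3e:6|rd=12:4|rs=3:4|pad=0:2 → word fb0ch → fb 0c
4. rts fields op=0x3d:6|pad=0:10 → word f400h → f4 00
5. str fields op=0x27:6|rd=14:4|rs=6:4|pad=0:2 → word 9f98h → 9f 98

FB 0C F4 00 9F 98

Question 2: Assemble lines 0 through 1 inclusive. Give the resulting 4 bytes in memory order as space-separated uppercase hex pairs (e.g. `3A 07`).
8F FE 45 08

0. call fields op=0x23:6|imm=-2:10 → word 8ffeh → 8f fe
1. shl fields op=0x11:6|rd=4:4|rs=2:4|pad=0:2 → word 4508h → 45 08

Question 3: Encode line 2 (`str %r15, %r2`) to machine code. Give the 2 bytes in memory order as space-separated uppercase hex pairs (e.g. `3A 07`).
9F C8

2. str fields op=0x27:6|rd=15:4|rs=2:4|pad=0:2 → word 9fc8h → 9f c8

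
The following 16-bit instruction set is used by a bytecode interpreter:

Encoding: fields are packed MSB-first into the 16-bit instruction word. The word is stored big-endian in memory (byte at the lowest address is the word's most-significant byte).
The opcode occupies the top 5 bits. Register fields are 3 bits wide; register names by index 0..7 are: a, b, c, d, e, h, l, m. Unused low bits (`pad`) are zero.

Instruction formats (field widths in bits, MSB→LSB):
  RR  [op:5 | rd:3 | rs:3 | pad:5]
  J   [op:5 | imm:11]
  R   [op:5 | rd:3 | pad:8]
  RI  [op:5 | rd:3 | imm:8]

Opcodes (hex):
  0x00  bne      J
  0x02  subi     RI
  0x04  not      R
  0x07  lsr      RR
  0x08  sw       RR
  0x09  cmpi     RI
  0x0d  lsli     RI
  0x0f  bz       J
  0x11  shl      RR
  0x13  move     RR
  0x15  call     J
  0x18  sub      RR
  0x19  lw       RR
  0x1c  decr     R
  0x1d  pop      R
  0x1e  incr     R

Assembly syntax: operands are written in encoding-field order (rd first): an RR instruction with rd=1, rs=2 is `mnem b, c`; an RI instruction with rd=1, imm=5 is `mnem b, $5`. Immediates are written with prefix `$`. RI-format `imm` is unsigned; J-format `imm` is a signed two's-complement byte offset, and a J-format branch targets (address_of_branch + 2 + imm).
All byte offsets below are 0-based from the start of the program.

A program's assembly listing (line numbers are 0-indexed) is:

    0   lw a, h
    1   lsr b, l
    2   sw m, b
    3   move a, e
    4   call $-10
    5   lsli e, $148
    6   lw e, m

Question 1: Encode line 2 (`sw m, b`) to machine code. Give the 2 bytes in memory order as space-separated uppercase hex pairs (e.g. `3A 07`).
47 20

L2: sw op=0x8:5|rd=7:3|rs=1:3|pad=0:5 ⇒ 0x4720 ⇒ big 47 20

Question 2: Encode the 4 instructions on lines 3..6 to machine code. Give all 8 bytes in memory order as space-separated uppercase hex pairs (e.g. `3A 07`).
98 80 AF F6 6C 94 CC E0

L3: move op=0x13:5|rd=0:3|rs=4:3|pad=0:5 ⇒ 0x9880 ⇒ big 98 80
L4: call op=0x15:5|imm=-10:11 ⇒ 0xaff6 ⇒ big af f6
L5: lsli op=0xd:5|rd=4:3|imm=148:8 ⇒ 0x6c94 ⇒ big 6c 94
L6: lw op=0x19:5|rd=4:3|rs=7:3|pad=0:5 ⇒ 0xcce0 ⇒ big cc e0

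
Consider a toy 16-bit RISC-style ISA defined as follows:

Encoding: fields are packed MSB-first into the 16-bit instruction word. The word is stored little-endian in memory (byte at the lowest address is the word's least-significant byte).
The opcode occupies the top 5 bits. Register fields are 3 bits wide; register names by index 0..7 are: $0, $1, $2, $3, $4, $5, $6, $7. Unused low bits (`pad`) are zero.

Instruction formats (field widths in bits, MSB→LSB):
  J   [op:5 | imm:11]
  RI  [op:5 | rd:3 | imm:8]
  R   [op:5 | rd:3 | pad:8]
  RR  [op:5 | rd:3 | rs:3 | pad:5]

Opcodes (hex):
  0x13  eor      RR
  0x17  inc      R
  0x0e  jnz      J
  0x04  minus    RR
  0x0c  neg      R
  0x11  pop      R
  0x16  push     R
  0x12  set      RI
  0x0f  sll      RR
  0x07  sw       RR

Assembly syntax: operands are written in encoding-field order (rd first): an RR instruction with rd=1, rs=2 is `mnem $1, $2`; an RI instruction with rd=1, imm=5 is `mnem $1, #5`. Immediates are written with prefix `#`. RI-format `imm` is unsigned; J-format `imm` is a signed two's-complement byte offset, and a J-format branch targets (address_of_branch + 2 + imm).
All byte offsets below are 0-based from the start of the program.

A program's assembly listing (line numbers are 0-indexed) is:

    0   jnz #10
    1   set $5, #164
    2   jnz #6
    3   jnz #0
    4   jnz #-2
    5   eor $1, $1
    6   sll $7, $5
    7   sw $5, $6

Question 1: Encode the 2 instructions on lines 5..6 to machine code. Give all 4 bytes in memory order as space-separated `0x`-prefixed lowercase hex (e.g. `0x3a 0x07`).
line 5 (eor): pack op=0x13:5|rd=1:3|rs=1:3|pad=0:5 = 0x9920; little→ 20 99
line 6 (sll): pack op=0xf:5|rd=7:3|rs=5:3|pad=0:5 = 0x7fa0; little→ a0 7f

0x20 0x99 0xa0 0x7f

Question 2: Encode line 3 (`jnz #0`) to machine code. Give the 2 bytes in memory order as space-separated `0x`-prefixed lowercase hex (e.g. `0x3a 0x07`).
3. jnz fields op=0xe:5|imm=0:11 → word 7000h → 00 70

0x00 0x70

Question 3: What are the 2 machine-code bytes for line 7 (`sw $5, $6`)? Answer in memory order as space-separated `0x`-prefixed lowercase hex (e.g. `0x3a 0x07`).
0xc0 0x3d

7. sw fields op=0x7:5|rd=5:3|rs=6:3|pad=0:5 → word 3dc0h → c0 3d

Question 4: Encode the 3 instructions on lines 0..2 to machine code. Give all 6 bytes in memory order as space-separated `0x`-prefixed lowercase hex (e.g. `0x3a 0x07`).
line 0 (jnz): pack op=0xe:5|imm=10:11 = 0x700a; little→ 0a 70
line 1 (set): pack op=0x12:5|rd=5:3|imm=164:8 = 0x95a4; little→ a4 95
line 2 (jnz): pack op=0xe:5|imm=6:11 = 0x7006; little→ 06 70

0x0a 0x70 0xa4 0x95 0x06 0x70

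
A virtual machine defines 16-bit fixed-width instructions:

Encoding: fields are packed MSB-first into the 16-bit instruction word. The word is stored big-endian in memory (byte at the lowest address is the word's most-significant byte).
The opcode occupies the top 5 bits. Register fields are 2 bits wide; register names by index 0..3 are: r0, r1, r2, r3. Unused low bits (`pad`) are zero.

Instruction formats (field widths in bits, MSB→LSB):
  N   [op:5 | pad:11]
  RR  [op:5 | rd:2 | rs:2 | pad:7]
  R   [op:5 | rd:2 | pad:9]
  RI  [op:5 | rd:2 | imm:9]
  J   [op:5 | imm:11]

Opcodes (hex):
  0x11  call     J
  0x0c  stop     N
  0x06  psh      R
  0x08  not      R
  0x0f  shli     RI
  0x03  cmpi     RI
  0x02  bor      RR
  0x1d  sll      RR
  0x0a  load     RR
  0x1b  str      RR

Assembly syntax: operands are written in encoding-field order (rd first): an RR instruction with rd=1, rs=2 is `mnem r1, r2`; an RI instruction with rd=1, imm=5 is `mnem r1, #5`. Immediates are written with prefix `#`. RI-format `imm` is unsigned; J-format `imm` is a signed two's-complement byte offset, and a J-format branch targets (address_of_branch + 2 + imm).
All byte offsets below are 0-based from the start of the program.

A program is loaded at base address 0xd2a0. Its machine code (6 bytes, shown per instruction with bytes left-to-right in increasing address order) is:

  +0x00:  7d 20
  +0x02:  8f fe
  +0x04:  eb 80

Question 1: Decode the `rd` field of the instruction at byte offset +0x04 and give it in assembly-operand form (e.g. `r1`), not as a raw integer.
off 0x04: read eb 80 as big → 0xeb80
  top 5b → 0x1d → sll [RR]
  rd: (w>>9)&0x3=0x1 → r1
  rs: (w>>7)&0x3=0x3 → r3

r1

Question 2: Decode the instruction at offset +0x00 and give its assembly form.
@+00  big-endian(7d 20) = 0x7d20
  top 5b → 0xf → shli [RI]
  rd: (w>>9)&0x3=0x2 → r2
  imm: (w>>0)&0x1ff=0x120 → #288

shli r2, #288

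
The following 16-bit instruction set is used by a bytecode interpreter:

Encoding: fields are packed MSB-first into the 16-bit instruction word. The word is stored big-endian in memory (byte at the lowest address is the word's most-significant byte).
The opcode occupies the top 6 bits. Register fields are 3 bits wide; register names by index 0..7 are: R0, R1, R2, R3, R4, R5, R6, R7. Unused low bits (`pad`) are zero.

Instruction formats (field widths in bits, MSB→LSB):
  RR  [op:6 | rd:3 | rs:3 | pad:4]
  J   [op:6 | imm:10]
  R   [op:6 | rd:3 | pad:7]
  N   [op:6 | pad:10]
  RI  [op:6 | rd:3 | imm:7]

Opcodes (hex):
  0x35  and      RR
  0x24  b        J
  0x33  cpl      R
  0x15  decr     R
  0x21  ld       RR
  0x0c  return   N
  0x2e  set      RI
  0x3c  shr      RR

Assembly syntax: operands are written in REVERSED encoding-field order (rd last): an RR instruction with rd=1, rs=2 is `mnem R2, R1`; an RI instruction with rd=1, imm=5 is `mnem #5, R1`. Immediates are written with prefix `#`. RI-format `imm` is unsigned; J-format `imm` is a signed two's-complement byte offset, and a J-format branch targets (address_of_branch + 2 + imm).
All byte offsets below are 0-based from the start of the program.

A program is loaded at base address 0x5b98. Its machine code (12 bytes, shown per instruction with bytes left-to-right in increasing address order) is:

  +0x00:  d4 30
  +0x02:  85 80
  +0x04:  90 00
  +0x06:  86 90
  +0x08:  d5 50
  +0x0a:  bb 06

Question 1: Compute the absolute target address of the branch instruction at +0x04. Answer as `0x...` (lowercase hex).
[04] 90 00 → 0x9000
  opcode bits[15:10]=0x24: b/J
  imm: (w>>0)&0x3ff=0x0 → #0
  target = base 0x5b98 + off 0x04 + 2 + imm 0 = 0x5b9e

0x5b9e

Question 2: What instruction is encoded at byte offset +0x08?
+0x08: d5 50 ⇒ word 0xd550 (big)
  op=0xd550>>10=0x35 ⇒ and (RR)
  [9:7] rd=2 = R2
  [6:4] rs=5 = R5

and R5, R2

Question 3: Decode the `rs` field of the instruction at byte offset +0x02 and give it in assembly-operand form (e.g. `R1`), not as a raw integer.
[02] 85 80 → 0x8580
  top 6b → 0x21 → ld [RR]
  rd: (w>>7)&0x7=0x3 → R3
  rs: (w>>4)&0x7=0x0 → R0

R0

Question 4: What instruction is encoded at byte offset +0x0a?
set #6, R6

off 0x0a: read bb 06 as big → 0xbb06
  op=0xbb06>>10=0x2e ⇒ set (RI)
  [9:7] rd=6 = R6
  [6:0] imm=6 = #6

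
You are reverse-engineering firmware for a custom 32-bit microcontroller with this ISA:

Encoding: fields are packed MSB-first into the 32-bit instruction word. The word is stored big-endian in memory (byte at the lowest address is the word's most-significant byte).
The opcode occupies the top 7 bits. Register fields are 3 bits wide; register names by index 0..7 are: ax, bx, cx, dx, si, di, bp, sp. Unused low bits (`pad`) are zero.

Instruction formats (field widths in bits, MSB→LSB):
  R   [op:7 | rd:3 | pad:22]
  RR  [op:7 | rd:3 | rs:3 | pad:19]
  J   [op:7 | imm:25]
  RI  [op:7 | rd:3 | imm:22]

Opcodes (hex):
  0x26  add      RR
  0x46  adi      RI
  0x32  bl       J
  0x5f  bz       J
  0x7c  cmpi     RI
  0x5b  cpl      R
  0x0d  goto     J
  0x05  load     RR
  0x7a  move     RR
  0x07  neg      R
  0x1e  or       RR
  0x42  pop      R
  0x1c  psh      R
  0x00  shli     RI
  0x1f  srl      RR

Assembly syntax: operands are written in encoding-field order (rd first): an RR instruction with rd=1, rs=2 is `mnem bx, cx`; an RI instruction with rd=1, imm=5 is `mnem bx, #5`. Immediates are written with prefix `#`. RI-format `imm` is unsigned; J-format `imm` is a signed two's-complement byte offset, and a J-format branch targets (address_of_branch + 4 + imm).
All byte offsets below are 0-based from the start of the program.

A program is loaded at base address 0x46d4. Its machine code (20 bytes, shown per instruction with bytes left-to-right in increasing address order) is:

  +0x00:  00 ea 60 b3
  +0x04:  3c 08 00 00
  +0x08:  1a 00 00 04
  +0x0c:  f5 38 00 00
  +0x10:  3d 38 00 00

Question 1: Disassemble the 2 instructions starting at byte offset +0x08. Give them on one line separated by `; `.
off 0x08: read 1a 00 00 04 as big → 0x1a000004
  top 7b → 0xd → goto [J]
  [24:0] imm=4 = #4
off 0x0c: read f5 38 00 00 as big → 0xf5380000
  top 7b → 0x7a → move [RR]
  [24:22] rd=4 = si
  [21:19] rs=7 = sp

goto #4; move si, sp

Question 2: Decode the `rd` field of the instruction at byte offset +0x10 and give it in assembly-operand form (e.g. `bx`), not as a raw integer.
off 0x10: read 3d 38 00 00 as big → 0x3d380000
  op=0x3d380000>>25=0x1e ⇒ or (RR)
  rd@[24:22]=0x4 ⇒ si
  rs@[21:19]=0x7 ⇒ sp

si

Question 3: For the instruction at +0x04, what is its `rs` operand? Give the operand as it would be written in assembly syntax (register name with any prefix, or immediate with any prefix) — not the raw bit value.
+0x04: 3c 08 00 00 ⇒ word 0x3c080000 (big)
  opcode bits[31:25]=0x1e: or/RR
  rd: (w>>22)&0x7=0x0 → ax
  rs: (w>>19)&0x7=0x1 → bx

bx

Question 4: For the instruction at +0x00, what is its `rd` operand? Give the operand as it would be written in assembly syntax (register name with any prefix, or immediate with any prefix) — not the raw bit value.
dx

off 0x00: read 00 ea 60 b3 as big → 0x00ea60b3
  opcode bits[31:25]=0x0: shli/RI
  rd: (w>>22)&0x7=0x3 → dx
  imm: (w>>0)&0x3fffff=0x2a60b3 → #2777267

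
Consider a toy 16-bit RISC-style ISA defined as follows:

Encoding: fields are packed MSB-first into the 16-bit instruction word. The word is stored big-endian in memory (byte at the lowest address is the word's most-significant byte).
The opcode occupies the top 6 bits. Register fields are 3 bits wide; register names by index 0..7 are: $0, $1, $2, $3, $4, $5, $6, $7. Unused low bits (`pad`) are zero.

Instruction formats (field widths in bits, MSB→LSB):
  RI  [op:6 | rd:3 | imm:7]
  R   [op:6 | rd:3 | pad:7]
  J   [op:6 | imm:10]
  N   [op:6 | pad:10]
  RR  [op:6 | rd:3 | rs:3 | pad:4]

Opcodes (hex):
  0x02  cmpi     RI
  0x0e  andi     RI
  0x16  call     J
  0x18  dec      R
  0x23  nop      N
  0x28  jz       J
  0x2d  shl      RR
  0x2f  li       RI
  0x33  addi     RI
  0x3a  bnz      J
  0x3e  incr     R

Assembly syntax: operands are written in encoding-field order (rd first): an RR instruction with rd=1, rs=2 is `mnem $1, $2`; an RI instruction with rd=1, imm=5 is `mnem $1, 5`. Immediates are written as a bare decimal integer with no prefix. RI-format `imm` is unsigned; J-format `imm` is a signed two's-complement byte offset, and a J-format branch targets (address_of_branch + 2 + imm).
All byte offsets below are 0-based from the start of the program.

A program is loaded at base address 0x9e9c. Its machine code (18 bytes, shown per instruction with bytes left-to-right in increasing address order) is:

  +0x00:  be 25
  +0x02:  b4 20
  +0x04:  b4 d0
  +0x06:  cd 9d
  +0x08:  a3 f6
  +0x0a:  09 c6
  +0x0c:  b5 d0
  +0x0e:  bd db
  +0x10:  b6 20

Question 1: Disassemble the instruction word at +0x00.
+0x00: be 25 ⇒ word 0xbe25 (big)
  op=0xbe25>>10=0x2f ⇒ li (RI)
  [9:7] rd=4 = $4
  [6:0] imm=37 = 37

li $4, 37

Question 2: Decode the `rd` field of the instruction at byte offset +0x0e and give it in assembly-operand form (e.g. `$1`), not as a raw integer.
$3

@+0e  big-endian(bd db) = 0xbddb
  opcode bits[15:10]=0x2f: li/RI
  rd: (w>>7)&0x7=0x3 → $3
  imm: (w>>0)&0x7f=0x5b → 91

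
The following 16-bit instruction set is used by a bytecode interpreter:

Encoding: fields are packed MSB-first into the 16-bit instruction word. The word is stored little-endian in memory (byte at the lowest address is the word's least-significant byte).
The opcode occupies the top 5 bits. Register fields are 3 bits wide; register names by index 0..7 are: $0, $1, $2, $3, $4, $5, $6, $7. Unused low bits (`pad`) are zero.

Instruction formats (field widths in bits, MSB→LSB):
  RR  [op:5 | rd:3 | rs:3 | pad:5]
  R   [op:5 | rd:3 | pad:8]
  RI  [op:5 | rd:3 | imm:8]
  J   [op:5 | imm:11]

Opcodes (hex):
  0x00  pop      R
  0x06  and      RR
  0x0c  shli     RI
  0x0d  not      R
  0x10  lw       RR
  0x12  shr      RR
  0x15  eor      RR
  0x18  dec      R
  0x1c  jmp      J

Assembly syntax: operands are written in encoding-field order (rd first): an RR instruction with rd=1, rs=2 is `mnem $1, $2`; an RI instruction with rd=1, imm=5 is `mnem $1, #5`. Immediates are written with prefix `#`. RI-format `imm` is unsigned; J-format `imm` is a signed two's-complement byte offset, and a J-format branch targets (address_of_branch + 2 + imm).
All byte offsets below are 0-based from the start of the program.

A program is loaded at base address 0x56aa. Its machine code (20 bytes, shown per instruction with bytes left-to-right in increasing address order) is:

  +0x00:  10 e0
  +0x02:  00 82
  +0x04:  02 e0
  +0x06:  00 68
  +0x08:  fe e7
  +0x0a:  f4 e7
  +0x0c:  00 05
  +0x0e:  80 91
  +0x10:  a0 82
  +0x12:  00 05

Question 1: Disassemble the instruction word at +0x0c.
pop $5

@+0c  little-endian(00 05) = 0x0500
  opcode bits[15:11]=0x0: pop/R
  rd@[10:8]=0x5 ⇒ $5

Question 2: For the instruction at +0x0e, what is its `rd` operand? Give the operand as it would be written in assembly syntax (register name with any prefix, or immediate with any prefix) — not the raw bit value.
off 0x0e: read 80 91 as little → 0x9180
  top 5b → 0x12 → shr [RR]
  rd: (w>>8)&0x7=0x1 → $1
  rs: (w>>5)&0x7=0x4 → $4

$1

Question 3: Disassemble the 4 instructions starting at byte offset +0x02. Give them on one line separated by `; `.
lw $2, $0; jmp #2; not $0; jmp #-2

+0x02: 00 82 ⇒ word 0x8200 (little)
  top 5b → 0x10 → lw [RR]
  rd: (w>>8)&0x7=0x2 → $2
  rs: (w>>5)&0x7=0x0 → $0
+0x04: 02 e0 ⇒ word 0xe002 (little)
  top 5b → 0x1c → jmp [J]
  imm: (w>>0)&0x7ff=0x2 → #2
+0x06: 00 68 ⇒ word 0x6800 (little)
  top 5b → 0xd → not [R]
  rd: (w>>8)&0x7=0x0 → $0
+0x08: fe e7 ⇒ word 0xe7fe (little)
  top 5b → 0x1c → jmp [J]
  imm: (w>>0)&0x7ff=0x7fe (s11→-2) → #-2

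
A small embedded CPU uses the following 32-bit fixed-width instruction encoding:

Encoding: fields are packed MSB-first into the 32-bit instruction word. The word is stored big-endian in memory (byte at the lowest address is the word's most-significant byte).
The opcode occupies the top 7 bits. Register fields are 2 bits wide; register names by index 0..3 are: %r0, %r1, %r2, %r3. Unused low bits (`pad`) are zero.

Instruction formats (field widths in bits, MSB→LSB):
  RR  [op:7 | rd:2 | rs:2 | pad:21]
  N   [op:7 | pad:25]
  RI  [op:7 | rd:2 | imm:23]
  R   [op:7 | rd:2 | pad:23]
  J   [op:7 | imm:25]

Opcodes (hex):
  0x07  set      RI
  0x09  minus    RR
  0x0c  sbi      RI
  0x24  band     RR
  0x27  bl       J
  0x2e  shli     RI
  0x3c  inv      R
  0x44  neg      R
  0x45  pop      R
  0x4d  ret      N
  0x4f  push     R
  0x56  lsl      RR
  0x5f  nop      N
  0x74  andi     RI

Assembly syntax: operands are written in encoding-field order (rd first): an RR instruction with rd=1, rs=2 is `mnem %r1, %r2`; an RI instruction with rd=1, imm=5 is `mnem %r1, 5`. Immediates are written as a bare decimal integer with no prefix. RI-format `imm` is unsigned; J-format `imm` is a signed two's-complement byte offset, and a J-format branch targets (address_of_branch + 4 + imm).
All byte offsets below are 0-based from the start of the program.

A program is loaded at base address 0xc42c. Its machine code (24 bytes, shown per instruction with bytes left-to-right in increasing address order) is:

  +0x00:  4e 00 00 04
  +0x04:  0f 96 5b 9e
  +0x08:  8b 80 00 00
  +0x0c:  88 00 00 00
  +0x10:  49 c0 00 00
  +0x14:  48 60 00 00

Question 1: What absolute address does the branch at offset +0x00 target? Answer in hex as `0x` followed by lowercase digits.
0xc434

@+00  big-endian(4e 00 00 04) = 0x4e000004
  op=0x4e000004>>25=0x27 ⇒ bl (J)
  imm: (w>>0)&0x1ffffff=0x4 → 4
  target = base 0xc42c + off 0x00 + 4 + imm 4 = 0xc434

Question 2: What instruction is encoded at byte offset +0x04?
set %r3, 1465246

off 0x04: read 0f 96 5b 9e as big → 0x0f965b9e
  op=0x0f965b9e>>25=0x7 ⇒ set (RI)
  rd@[24:23]=0x3 ⇒ %r3
  imm@[22:0]=0x165b9e ⇒ 1465246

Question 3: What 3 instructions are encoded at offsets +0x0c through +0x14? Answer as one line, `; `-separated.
+0x0c: 88 00 00 00 ⇒ word 0x88000000 (big)
  op=0x88000000>>25=0x44 ⇒ neg (R)
  rd: (w>>23)&0x3=0x0 → %r0
+0x10: 49 c0 00 00 ⇒ word 0x49c00000 (big)
  op=0x49c00000>>25=0x24 ⇒ band (RR)
  rd: (w>>23)&0x3=0x3 → %r3
  rs: (w>>21)&0x3=0x2 → %r2
+0x14: 48 60 00 00 ⇒ word 0x48600000 (big)
  op=0x48600000>>25=0x24 ⇒ band (RR)
  rd: (w>>23)&0x3=0x0 → %r0
  rs: (w>>21)&0x3=0x3 → %r3

neg %r0; band %r3, %r2; band %r0, %r3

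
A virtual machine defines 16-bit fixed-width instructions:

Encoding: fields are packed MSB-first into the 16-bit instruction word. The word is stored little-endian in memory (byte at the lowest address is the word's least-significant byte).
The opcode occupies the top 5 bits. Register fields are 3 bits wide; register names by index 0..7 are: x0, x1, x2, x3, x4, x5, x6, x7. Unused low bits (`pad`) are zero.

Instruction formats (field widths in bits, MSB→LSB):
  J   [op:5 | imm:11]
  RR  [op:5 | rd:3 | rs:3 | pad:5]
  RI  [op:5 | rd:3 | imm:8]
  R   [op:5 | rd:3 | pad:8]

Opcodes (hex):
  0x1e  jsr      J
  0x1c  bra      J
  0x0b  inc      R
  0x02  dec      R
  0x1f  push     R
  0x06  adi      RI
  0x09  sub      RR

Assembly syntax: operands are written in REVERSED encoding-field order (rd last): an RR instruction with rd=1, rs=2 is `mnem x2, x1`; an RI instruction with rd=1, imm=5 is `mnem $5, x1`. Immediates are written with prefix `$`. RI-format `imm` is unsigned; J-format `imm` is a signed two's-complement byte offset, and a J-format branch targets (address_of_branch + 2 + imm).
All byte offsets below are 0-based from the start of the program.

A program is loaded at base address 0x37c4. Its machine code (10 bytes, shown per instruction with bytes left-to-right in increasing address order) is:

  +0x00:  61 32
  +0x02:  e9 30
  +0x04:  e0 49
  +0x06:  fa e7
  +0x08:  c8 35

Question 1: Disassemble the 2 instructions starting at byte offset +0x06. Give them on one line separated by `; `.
@+06  little-endian(fa e7) = 0xe7fa
  opcode bits[15:11]=0x1c: bra/J
  imm: (w>>0)&0x7ff=0x7fa (s11→-6) → $-6
@+08  little-endian(c8 35) = 0x35c8
  opcode bits[15:11]=0x6: adi/RI
  rd: (w>>8)&0x7=0x5 → x5
  imm: (w>>0)&0xff=0xc8 → $200

bra $-6; adi $200, x5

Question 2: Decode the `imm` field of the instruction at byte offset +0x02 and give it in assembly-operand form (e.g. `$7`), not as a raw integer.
$233

off 0x02: read e9 30 as little → 0x30e9
  op=0x30e9>>11=0x6 ⇒ adi (RI)
  rd: (w>>8)&0x7=0x0 → x0
  imm: (w>>0)&0xff=0xe9 → $233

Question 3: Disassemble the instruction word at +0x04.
sub x7, x1

@+04  little-endian(e0 49) = 0x49e0
  op=0x49e0>>11=0x9 ⇒ sub (RR)
  rd: (w>>8)&0x7=0x1 → x1
  rs: (w>>5)&0x7=0x7 → x7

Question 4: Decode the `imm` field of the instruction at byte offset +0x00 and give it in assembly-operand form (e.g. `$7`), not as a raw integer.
+0x00: 61 32 ⇒ word 0x3261 (little)
  opcode bits[15:11]=0x6: adi/RI
  [10:8] rd=2 = x2
  [7:0] imm=97 = $97

$97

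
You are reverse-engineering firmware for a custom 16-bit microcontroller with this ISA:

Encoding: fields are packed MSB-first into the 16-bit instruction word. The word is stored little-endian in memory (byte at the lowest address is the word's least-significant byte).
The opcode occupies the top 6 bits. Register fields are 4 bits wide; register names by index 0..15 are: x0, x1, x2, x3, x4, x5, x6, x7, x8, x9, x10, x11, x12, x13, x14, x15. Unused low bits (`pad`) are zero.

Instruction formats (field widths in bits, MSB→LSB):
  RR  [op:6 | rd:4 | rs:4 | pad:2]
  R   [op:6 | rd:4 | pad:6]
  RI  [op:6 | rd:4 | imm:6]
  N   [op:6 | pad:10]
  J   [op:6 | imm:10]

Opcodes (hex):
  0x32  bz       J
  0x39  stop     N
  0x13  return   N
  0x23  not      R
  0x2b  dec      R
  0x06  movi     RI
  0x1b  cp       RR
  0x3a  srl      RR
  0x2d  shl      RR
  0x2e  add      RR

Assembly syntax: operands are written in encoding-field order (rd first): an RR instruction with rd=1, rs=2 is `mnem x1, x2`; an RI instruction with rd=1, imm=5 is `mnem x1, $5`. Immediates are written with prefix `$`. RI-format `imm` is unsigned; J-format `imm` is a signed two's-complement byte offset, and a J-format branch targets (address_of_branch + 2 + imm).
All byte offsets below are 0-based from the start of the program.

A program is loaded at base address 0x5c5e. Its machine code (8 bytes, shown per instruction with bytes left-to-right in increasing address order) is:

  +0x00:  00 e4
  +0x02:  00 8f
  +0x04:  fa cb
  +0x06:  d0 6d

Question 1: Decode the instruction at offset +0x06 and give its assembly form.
off 0x06: read d0 6d as little → 0x6dd0
  op=0x6dd0>>10=0x1b ⇒ cp (RR)
  rd: (w>>6)&0xf=0x7 → x7
  rs: (w>>2)&0xf=0x4 → x4

cp x7, x4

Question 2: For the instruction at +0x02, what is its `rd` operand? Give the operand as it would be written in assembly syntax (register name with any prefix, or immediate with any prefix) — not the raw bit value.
x12

+0x02: 00 8f ⇒ word 0x8f00 (little)
  top 6b → 0x23 → not [R]
  [9:6] rd=12 = x12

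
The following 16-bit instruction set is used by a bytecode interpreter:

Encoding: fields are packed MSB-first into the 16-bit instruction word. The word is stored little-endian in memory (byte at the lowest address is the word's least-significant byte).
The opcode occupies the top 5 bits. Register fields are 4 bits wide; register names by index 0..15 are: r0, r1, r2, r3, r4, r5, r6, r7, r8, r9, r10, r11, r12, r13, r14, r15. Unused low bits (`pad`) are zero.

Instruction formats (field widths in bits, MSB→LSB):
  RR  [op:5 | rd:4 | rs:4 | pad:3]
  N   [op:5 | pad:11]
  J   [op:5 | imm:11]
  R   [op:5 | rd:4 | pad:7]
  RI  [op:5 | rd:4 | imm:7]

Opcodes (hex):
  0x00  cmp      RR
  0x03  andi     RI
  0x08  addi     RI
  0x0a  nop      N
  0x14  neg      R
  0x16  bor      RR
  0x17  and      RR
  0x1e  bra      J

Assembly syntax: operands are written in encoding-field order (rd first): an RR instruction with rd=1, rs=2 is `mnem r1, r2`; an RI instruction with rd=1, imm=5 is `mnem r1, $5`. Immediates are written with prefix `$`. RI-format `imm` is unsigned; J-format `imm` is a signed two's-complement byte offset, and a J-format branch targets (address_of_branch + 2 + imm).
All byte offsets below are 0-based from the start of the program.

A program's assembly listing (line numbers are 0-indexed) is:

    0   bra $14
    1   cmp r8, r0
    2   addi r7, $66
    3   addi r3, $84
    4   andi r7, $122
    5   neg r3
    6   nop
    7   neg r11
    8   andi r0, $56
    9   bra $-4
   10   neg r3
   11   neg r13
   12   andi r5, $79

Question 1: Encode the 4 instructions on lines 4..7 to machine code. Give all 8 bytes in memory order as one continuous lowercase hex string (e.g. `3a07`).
4. andi fields op=0x3:5|rd=7:4|imm=122:7 → word 1bfah → fa 1b
5. neg fields op=0x14:5|rd=3:4|pad=0:7 → word a180h → 80 a1
6. nop fields op=0xa:5|pad=0:11 → word 5000h → 00 50
7. neg fields op=0x14:5|rd=11:4|pad=0:7 → word a580h → 80 a5

fa1b80a1005080a5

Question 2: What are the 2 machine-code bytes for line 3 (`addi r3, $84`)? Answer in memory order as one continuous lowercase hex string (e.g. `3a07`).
3. addi fields op=0x8:5|rd=3:4|imm=84:7 → word 41d4h → d4 41

d441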